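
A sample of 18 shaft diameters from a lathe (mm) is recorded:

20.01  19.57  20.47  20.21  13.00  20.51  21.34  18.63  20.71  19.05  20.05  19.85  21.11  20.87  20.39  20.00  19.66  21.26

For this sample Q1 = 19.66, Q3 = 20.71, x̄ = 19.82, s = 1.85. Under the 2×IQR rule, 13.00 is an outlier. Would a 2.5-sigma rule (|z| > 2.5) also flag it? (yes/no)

yes

z = (13.00 − 19.82) / 1.85 = -3.69.
|z| = 3.69 > 2.5.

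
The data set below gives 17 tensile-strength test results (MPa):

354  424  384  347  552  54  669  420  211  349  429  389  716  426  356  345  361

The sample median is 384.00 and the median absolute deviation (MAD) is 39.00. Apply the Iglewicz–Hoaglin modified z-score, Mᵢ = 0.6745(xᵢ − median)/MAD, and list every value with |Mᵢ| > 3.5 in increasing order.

54, 669, 716

|Mᵢ| > 3.5 ⇔ |xᵢ − 384.00| > 3.5·39.00/0.6745 = 202.37.
So outliers lie outside [181.63, 586.37].
54: M = -5.71 → outlier.
669: M = 4.93 → outlier.
716: M = 5.74 → outlier.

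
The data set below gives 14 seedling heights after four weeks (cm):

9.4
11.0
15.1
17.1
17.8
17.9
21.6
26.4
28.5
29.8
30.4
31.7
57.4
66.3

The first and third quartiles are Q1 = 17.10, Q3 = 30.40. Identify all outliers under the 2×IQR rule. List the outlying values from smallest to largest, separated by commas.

IQR = Q3 − Q1 = 30.40 − 17.10 = 13.30.
Lower fence = Q1 − 2·IQR = 17.10 − 26.60 = -9.50.
Upper fence = Q3 + 2·IQR = 30.40 + 26.60 = 57.00.
57.4 > 57.00 → outlier.
66.3 > 57.00 → outlier.
All remaining values lie within [-9.50, 57.00].

57.4, 66.3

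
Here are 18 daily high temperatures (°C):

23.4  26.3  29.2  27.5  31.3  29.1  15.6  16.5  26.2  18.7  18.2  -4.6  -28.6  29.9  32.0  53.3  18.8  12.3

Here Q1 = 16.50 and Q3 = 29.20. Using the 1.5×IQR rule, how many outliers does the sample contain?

IQR = 12.70; fences at 16.50 − 19.05 = -2.55 and 29.20 + 19.05 = 48.25.
Outside the cutoffs: -28.6, -4.6, 53.3.

3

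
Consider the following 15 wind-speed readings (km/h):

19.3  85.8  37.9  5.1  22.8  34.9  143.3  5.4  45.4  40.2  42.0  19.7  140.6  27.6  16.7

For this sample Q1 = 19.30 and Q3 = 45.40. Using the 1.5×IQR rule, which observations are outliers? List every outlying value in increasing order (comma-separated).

85.8, 140.6, 143.3

IQR = Q3 − Q1 = 45.40 − 19.30 = 26.10.
Lower fence = Q1 − 1.5·IQR = 19.30 − 39.15 = -19.85.
Upper fence = Q3 + 1.5·IQR = 45.40 + 39.15 = 84.55.
85.8 > 84.55 → outlier.
140.6 > 84.55 → outlier.
143.3 > 84.55 → outlier.
All remaining values lie within [-19.85, 84.55].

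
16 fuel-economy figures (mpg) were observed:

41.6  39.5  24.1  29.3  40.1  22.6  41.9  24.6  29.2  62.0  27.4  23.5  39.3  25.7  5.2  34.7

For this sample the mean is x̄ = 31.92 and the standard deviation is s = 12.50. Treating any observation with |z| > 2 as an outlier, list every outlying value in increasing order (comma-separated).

5.2, 62.0

Cutoffs at x̄ ± 2s: 31.92 ± 2·12.50 = [6.92, 56.92].
5.2: z = -2.14, |z| > 2 → outlier.
62.0: z = 2.41, |z| > 2 → outlier.
Every other value lies within [6.92, 56.92].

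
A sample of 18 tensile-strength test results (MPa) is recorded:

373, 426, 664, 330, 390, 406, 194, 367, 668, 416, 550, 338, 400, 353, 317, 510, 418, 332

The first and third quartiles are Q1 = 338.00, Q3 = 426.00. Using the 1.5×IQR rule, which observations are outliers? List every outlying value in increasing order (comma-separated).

194, 664, 668

IQR = Q3 − Q1 = 426.00 − 338.00 = 88.00.
Lower fence = Q1 − 1.5·IQR = 338.00 − 132.00 = 206.00.
Upper fence = Q3 + 1.5·IQR = 426.00 + 132.00 = 558.00.
194 < 206.00 → outlier.
664 > 558.00 → outlier.
668 > 558.00 → outlier.
All remaining values lie within [206.00, 558.00].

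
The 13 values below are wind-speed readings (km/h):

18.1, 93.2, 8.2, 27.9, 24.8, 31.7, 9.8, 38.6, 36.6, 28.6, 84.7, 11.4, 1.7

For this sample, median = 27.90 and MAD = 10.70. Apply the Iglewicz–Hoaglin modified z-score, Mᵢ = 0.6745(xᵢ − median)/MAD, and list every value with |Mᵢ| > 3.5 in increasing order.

|Mᵢ| > 3.5 ⇔ |xᵢ − 27.90| > 3.5·10.70/0.6745 = 55.52.
So outliers lie outside [-27.62, 83.42].
84.7: M = 3.58 → outlier.
93.2: M = 4.12 → outlier.

84.7, 93.2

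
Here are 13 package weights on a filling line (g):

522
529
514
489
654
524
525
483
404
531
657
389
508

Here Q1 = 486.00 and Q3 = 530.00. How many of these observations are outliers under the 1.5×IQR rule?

IQR = 44.00; fences at 486.00 − 66.00 = 420.00 and 530.00 + 66.00 = 596.00.
Outside the cutoffs: 389, 404, 654, 657.

4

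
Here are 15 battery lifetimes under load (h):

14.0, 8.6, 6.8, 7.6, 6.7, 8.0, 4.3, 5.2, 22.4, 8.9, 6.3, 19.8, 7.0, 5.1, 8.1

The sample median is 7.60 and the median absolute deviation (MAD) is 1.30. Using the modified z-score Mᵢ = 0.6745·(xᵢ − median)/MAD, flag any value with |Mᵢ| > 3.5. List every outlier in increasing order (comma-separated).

|Mᵢ| > 3.5 ⇔ |xᵢ − 7.60| > 3.5·1.30/0.6745 = 6.75.
So outliers lie outside [0.85, 14.35].
19.8: M = 6.33 → outlier.
22.4: M = 7.68 → outlier.

19.8, 22.4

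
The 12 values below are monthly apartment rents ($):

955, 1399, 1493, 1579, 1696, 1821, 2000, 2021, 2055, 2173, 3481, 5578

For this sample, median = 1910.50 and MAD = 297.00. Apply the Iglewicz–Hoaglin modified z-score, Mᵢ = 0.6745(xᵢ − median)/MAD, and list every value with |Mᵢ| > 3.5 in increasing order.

3481, 5578

|Mᵢ| > 3.5 ⇔ |xᵢ − 1910.50| > 3.5·297.00/0.6745 = 1541.14.
So outliers lie outside [369.36, 3451.64].
3481: M = 3.57 → outlier.
5578: M = 8.33 → outlier.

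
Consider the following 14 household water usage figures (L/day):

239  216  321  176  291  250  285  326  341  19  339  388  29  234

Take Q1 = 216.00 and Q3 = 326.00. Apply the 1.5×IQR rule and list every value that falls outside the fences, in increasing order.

19, 29

IQR = Q3 − Q1 = 326.00 − 216.00 = 110.00.
Lower fence = Q1 − 1.5·IQR = 216.00 − 165.00 = 51.00.
Upper fence = Q3 + 1.5·IQR = 326.00 + 165.00 = 491.00.
19 < 51.00 → outlier.
29 < 51.00 → outlier.
All remaining values lie within [51.00, 491.00].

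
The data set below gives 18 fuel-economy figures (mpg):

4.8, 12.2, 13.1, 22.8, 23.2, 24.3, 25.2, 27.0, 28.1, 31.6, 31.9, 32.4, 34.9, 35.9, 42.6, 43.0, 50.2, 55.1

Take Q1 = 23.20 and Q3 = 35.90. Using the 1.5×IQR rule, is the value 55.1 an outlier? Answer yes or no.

IQR = Q3 − Q1 = 35.90 − 23.20 = 12.70.
Lower fence = Q1 − 1.5·IQR = 23.20 − 19.05 = 4.15.
Upper fence = Q3 + 1.5·IQR = 35.90 + 19.05 = 54.95.
55.1 lies above the upper fence.

yes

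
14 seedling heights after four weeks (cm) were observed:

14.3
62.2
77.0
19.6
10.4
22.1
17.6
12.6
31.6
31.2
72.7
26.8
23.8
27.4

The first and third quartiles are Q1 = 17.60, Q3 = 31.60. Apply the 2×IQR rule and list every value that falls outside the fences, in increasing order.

IQR = Q3 − Q1 = 31.60 − 17.60 = 14.00.
Lower fence = Q1 − 2·IQR = 17.60 − 28.00 = -10.40.
Upper fence = Q3 + 2·IQR = 31.60 + 28.00 = 59.60.
62.2 > 59.60 → outlier.
72.7 > 59.60 → outlier.
77.0 > 59.60 → outlier.
All remaining values lie within [-10.40, 59.60].

62.2, 72.7, 77.0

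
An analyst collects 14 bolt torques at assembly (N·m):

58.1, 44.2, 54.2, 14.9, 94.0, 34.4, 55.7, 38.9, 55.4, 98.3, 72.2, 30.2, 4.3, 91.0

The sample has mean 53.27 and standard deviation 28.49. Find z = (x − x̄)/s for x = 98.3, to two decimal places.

z = (98.3 − 53.27) / 28.49 = 1.58.

1.58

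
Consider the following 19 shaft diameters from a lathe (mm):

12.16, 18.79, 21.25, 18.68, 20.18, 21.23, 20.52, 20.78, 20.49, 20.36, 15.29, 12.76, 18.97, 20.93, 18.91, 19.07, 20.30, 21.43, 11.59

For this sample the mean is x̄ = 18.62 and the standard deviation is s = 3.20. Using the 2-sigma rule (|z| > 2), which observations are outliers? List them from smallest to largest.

Cutoffs at x̄ ± 2s: 18.62 ± 2·3.20 = [12.22, 25.02].
11.59: z = -2.20, |z| > 2 → outlier.
12.16: z = -2.02, |z| > 2 → outlier.
Every other value lies within [12.22, 25.02].

11.59, 12.16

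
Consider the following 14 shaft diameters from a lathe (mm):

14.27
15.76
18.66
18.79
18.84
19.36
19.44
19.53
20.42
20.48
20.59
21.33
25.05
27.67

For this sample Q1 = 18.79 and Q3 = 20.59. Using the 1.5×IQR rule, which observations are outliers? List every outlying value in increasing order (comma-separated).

IQR = Q3 − Q1 = 20.59 − 18.79 = 1.80.
Lower fence = Q1 − 1.5·IQR = 18.79 − 2.70 = 16.09.
Upper fence = Q3 + 1.5·IQR = 20.59 + 2.70 = 23.29.
14.27 < 16.09 → outlier.
15.76 < 16.09 → outlier.
25.05 > 23.29 → outlier.
27.67 > 23.29 → outlier.
All remaining values lie within [16.09, 23.29].

14.27, 15.76, 25.05, 27.67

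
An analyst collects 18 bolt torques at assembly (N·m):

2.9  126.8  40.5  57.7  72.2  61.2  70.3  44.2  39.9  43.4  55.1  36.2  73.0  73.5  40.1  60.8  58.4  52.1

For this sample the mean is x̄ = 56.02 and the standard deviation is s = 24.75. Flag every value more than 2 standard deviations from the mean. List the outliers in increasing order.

Cutoffs at x̄ ± 2s: 56.02 ± 2·24.75 = [6.52, 105.52].
2.9: z = -2.15, |z| > 2 → outlier.
126.8: z = 2.86, |z| > 2 → outlier.
Every other value lies within [6.52, 105.52].

2.9, 126.8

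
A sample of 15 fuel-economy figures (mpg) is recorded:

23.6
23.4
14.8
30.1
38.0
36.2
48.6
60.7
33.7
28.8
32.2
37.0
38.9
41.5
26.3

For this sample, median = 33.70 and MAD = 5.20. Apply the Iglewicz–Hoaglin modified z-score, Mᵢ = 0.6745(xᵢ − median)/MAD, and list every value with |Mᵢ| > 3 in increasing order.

60.7

|Mᵢ| > 3 ⇔ |xᵢ − 33.70| > 3·5.20/0.6745 = 23.13.
So outliers lie outside [10.57, 56.83].
60.7: M = 3.50 → outlier.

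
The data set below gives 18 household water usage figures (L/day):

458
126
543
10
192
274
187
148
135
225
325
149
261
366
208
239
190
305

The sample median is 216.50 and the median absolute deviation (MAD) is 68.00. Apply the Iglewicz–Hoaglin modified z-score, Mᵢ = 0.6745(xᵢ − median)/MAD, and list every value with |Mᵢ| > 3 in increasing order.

|Mᵢ| > 3 ⇔ |xᵢ − 216.50| > 3·68.00/0.6745 = 302.45.
So outliers lie outside [-85.95, 518.95].
543: M = 3.24 → outlier.

543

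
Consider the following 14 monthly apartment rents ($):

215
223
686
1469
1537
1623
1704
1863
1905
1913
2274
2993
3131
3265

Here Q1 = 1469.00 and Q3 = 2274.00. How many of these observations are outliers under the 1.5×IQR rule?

2

IQR = 805.00; fences at 1469.00 − 1207.50 = 261.50 and 2274.00 + 1207.50 = 3481.50.
Outside the cutoffs: 215, 223.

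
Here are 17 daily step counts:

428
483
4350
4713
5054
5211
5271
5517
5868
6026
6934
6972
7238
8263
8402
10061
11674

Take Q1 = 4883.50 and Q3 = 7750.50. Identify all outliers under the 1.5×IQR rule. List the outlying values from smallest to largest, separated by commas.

IQR = Q3 − Q1 = 7750.50 − 4883.50 = 2867.00.
Lower fence = Q1 − 1.5·IQR = 4883.50 − 4300.50 = 583.00.
Upper fence = Q3 + 1.5·IQR = 7750.50 + 4300.50 = 12051.00.
428 < 583.00 → outlier.
483 < 583.00 → outlier.
All remaining values lie within [583.00, 12051.00].

428, 483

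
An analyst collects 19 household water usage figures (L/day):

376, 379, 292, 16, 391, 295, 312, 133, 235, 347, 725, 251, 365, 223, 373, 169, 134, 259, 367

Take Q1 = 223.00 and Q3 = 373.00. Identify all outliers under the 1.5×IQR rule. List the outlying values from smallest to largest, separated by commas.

725

IQR = Q3 − Q1 = 373.00 − 223.00 = 150.00.
Lower fence = Q1 − 1.5·IQR = 223.00 − 225.00 = -2.00.
Upper fence = Q3 + 1.5·IQR = 373.00 + 225.00 = 598.00.
725 > 598.00 → outlier.
All remaining values lie within [-2.00, 598.00].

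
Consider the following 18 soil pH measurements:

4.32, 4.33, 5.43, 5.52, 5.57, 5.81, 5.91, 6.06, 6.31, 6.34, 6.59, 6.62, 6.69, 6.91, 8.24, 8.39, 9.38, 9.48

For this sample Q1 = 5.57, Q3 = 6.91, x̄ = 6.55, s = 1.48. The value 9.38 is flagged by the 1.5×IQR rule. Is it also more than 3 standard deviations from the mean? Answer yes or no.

no

z = (9.38 − 6.55) / 1.48 = 1.91.
|z| = 1.91 ≤ 3.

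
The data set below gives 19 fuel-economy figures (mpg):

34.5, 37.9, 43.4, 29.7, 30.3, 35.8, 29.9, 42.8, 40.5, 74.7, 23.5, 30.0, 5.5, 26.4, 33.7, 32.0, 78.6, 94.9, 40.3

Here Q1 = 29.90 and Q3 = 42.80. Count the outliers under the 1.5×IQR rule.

IQR = 12.90; fences at 29.90 − 19.35 = 10.55 and 42.80 + 19.35 = 62.15.
Outside the cutoffs: 5.5, 74.7, 78.6, 94.9.

4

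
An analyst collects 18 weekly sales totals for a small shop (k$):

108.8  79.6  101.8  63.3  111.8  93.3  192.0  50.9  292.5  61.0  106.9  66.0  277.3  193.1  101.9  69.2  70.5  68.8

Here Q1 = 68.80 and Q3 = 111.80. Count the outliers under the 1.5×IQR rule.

4

IQR = 43.00; fences at 68.80 − 64.50 = 4.30 and 111.80 + 64.50 = 176.30.
Outside the cutoffs: 192.0, 193.1, 277.3, 292.5.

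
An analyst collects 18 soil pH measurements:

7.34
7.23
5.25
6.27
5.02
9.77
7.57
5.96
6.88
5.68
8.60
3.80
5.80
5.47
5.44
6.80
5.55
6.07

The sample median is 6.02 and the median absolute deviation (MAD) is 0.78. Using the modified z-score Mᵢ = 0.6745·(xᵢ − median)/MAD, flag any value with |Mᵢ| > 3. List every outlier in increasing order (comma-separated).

|Mᵢ| > 3 ⇔ |xᵢ − 6.02| > 3·0.78/0.6745 = 3.47.
So outliers lie outside [2.55, 9.49].
9.77: M = 3.24 → outlier.

9.77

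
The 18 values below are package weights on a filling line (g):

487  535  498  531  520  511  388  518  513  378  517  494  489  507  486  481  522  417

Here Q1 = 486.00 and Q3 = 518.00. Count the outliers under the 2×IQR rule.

IQR = 32.00; fences at 486.00 − 64.00 = 422.00 and 518.00 + 64.00 = 582.00.
Outside the cutoffs: 378, 388, 417.

3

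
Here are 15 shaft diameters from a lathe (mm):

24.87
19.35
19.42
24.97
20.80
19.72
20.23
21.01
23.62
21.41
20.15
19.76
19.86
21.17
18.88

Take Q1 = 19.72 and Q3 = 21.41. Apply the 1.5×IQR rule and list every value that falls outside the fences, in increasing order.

IQR = Q3 − Q1 = 21.41 − 19.72 = 1.69.
Lower fence = Q1 − 1.5·IQR = 19.72 − 2.535 = 17.185.
Upper fence = Q3 + 1.5·IQR = 21.41 + 2.535 = 23.945.
24.87 > 23.945 → outlier.
24.97 > 23.945 → outlier.
All remaining values lie within [17.185, 23.945].

24.87, 24.97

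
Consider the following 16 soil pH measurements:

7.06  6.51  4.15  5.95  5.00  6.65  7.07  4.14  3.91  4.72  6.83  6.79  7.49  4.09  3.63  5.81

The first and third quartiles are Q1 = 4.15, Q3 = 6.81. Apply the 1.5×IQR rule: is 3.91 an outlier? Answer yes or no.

no

IQR = Q3 − Q1 = 6.81 − 4.15 = 2.66.
Lower fence = Q1 − 1.5·IQR = 4.15 − 3.99 = 0.16.
Upper fence = Q3 + 1.5·IQR = 6.81 + 3.99 = 10.80.
3.91 lies within [0.16, 10.80].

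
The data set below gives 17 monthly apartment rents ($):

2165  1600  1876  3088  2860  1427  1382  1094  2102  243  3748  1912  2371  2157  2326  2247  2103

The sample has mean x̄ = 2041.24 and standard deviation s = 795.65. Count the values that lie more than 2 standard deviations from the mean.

2

Cutoffs: x̄ ± 2s = [449.94, 3632.54].
Outside the cutoffs: 243, 3748.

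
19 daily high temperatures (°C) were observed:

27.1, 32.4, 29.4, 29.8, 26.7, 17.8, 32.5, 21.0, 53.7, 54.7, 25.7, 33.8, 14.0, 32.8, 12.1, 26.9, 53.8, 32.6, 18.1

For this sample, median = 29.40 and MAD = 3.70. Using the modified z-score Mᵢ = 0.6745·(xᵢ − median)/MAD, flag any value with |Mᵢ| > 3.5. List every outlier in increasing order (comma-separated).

53.7, 53.8, 54.7

|Mᵢ| > 3.5 ⇔ |xᵢ − 29.40| > 3.5·3.70/0.6745 = 19.20.
So outliers lie outside [10.20, 48.60].
53.7: M = 4.43 → outlier.
53.8: M = 4.45 → outlier.
54.7: M = 4.61 → outlier.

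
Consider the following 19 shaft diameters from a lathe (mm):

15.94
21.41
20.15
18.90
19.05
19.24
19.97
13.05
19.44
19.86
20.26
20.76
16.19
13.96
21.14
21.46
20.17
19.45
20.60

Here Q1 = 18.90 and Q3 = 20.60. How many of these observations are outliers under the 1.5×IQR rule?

4

IQR = 1.70; fences at 18.90 − 2.55 = 16.35 and 20.60 + 2.55 = 23.15.
Outside the cutoffs: 13.05, 13.96, 15.94, 16.19.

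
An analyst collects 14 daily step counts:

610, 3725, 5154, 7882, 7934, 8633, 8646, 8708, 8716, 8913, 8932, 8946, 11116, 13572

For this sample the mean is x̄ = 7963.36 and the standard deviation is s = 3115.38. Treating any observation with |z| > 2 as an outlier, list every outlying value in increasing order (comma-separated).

Cutoffs at x̄ ± 2s: 7963.36 ± 2·3115.38 = [1732.60, 14194.12].
610: z = -2.36, |z| > 2 → outlier.
Every other value lies within [1732.60, 14194.12].

610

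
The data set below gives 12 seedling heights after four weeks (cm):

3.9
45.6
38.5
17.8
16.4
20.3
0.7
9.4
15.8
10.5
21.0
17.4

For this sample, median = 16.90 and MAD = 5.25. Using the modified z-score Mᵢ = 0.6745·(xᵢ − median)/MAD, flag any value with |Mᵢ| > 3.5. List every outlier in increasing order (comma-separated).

|Mᵢ| > 3.5 ⇔ |xᵢ − 16.90| > 3.5·5.25/0.6745 = 27.24.
So outliers lie outside [-10.34, 44.14].
45.6: M = 3.69 → outlier.

45.6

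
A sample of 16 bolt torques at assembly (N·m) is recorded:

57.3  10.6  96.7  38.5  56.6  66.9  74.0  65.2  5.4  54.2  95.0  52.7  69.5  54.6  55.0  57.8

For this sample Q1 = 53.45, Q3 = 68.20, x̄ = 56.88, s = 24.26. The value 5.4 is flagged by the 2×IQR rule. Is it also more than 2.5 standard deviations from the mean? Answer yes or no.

no

z = (5.4 − 56.88) / 24.26 = -2.12.
|z| = 2.12 ≤ 2.5.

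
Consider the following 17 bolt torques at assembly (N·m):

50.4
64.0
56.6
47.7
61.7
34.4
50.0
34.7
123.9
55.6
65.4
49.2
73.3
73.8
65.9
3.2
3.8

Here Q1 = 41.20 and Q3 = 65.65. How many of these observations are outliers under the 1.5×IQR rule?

3

IQR = 24.45; fences at 41.20 − 36.675 = 4.525 and 65.65 + 36.675 = 102.325.
Outside the cutoffs: 3.2, 3.8, 123.9.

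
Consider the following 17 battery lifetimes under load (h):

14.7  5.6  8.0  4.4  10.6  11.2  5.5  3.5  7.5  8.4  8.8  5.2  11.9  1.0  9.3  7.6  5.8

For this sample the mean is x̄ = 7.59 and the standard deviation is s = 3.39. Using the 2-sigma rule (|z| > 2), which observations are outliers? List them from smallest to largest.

14.7

Cutoffs at x̄ ± 2s: 7.59 ± 2·3.39 = [0.81, 14.37].
14.7: z = 2.10, |z| > 2 → outlier.
Every other value lies within [0.81, 14.37].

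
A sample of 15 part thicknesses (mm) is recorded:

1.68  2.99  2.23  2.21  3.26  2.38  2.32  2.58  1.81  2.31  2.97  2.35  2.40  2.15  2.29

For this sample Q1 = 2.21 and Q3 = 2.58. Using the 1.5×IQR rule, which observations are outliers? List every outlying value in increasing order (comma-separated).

3.26

IQR = Q3 − Q1 = 2.58 − 2.21 = 0.37.
Lower fence = Q1 − 1.5·IQR = 2.21 − 0.555 = 1.655.
Upper fence = Q3 + 1.5·IQR = 2.58 + 0.555 = 3.135.
3.26 > 3.135 → outlier.
All remaining values lie within [1.655, 3.135].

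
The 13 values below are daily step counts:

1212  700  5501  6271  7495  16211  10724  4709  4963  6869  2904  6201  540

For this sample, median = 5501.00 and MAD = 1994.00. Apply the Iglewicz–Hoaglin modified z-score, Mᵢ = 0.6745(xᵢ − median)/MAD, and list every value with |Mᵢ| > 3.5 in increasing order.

16211

|Mᵢ| > 3.5 ⇔ |xᵢ − 5501.00| > 3.5·1994.00/0.6745 = 10346.92.
So outliers lie outside [-4845.92, 15847.92].
16211: M = 3.62 → outlier.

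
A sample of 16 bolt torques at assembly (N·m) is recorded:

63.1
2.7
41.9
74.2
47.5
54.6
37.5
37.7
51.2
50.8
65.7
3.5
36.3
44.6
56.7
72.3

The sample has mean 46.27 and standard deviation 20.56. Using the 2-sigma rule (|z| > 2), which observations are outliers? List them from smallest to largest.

2.7, 3.5

Cutoffs at x̄ ± 2s: 46.27 ± 2·20.56 = [5.15, 87.39].
2.7: z = -2.12, |z| > 2 → outlier.
3.5: z = -2.08, |z| > 2 → outlier.
Every other value lies within [5.15, 87.39].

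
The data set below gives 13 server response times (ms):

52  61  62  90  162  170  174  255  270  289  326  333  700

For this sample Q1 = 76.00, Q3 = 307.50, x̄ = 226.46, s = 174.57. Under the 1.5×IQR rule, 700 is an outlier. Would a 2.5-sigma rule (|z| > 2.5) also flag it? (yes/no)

yes

z = (700 − 226.46) / 174.57 = 2.71.
|z| = 2.71 > 2.5.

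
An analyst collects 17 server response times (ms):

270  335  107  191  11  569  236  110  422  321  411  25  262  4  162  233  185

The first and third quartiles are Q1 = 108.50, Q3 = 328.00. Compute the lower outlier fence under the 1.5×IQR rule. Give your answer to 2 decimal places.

-220.75

IQR = Q3 − Q1 = 328.00 − 108.50 = 219.50.
Lower fence = Q1 − 1.5·IQR = 108.50 − 329.25 = -220.75.
Upper fence = Q3 + 1.5·IQR = 328.00 + 329.25 = 657.25.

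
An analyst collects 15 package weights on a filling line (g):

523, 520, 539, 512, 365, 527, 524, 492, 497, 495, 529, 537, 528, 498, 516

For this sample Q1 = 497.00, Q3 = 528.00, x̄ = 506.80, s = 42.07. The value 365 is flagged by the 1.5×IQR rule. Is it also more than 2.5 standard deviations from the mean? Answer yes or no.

yes

z = (365 − 506.80) / 42.07 = -3.37.
|z| = 3.37 > 2.5.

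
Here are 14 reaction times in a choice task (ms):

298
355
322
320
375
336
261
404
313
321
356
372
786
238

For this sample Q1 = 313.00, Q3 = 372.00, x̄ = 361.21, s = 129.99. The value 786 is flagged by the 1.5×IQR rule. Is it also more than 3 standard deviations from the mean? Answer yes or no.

z = (786 − 361.21) / 129.99 = 3.27.
|z| = 3.27 > 3.

yes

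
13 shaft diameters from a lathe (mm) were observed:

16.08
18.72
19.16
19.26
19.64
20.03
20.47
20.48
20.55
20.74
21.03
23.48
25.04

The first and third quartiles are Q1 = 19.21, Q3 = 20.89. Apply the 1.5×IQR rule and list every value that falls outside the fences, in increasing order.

IQR = Q3 − Q1 = 20.89 − 19.21 = 1.68.
Lower fence = Q1 − 1.5·IQR = 19.21 − 2.52 = 16.69.
Upper fence = Q3 + 1.5·IQR = 20.89 + 2.52 = 23.41.
16.08 < 16.69 → outlier.
23.48 > 23.41 → outlier.
25.04 > 23.41 → outlier.
All remaining values lie within [16.69, 23.41].

16.08, 23.48, 25.04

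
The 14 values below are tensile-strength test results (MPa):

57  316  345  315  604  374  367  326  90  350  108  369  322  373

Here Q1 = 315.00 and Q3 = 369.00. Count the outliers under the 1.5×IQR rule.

4

IQR = 54.00; fences at 315.00 − 81.00 = 234.00 and 369.00 + 81.00 = 450.00.
Outside the cutoffs: 57, 90, 108, 604.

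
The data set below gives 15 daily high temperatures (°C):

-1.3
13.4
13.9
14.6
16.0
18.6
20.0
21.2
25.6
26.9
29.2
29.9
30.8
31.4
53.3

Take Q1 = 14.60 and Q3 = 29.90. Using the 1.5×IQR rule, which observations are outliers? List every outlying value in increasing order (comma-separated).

53.3

IQR = Q3 − Q1 = 29.90 − 14.60 = 15.30.
Lower fence = Q1 − 1.5·IQR = 14.60 − 22.95 = -8.35.
Upper fence = Q3 + 1.5·IQR = 29.90 + 22.95 = 52.85.
53.3 > 52.85 → outlier.
All remaining values lie within [-8.35, 52.85].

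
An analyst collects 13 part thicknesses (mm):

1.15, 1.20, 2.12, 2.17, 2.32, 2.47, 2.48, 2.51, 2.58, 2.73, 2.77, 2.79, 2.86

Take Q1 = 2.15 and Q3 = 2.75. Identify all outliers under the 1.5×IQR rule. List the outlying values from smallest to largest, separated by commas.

1.15, 1.20

IQR = Q3 − Q1 = 2.75 − 2.15 = 0.60.
Lower fence = Q1 − 1.5·IQR = 2.15 − 0.90 = 1.25.
Upper fence = Q3 + 1.5·IQR = 2.75 + 0.90 = 3.65.
1.15 < 1.25 → outlier.
1.20 < 1.25 → outlier.
All remaining values lie within [1.25, 3.65].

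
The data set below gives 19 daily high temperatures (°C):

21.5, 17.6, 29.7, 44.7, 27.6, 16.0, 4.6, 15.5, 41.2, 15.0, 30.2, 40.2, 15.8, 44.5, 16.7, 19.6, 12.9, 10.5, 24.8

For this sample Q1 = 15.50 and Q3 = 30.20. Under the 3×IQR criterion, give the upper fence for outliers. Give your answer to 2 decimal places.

IQR = Q3 − Q1 = 30.20 − 15.50 = 14.70.
Lower fence = Q1 − 3·IQR = 15.50 − 44.10 = -28.60.
Upper fence = Q3 + 3·IQR = 30.20 + 44.10 = 74.30.

74.30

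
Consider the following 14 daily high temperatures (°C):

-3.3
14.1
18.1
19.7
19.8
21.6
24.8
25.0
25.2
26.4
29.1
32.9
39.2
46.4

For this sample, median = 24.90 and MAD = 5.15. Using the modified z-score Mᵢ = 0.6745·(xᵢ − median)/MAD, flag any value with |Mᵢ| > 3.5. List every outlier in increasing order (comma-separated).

-3.3

|Mᵢ| > 3.5 ⇔ |xᵢ − 24.90| > 3.5·5.15/0.6745 = 26.72.
So outliers lie outside [-1.82, 51.62].
-3.3: M = -3.69 → outlier.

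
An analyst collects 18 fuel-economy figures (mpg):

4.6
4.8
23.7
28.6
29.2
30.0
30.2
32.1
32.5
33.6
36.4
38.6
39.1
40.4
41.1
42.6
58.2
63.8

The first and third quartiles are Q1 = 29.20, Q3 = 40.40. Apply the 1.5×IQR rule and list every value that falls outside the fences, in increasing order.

IQR = Q3 − Q1 = 40.40 − 29.20 = 11.20.
Lower fence = Q1 − 1.5·IQR = 29.20 − 16.80 = 12.40.
Upper fence = Q3 + 1.5·IQR = 40.40 + 16.80 = 57.20.
4.6 < 12.40 → outlier.
4.8 < 12.40 → outlier.
58.2 > 57.20 → outlier.
63.8 > 57.20 → outlier.
All remaining values lie within [12.40, 57.20].

4.6, 4.8, 58.2, 63.8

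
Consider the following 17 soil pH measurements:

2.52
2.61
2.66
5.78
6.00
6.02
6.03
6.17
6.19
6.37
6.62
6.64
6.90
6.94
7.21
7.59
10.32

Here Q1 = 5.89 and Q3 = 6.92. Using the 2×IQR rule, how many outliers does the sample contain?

4

IQR = 1.03; fences at 5.89 − 2.06 = 3.83 and 6.92 + 2.06 = 8.98.
Outside the cutoffs: 2.52, 2.61, 2.66, 10.32.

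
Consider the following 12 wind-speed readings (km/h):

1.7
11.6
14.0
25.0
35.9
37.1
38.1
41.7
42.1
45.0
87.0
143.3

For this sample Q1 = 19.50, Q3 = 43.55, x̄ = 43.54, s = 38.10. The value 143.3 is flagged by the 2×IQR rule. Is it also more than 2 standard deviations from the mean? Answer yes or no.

z = (143.3 − 43.54) / 38.10 = 2.62.
|z| = 2.62 > 2.

yes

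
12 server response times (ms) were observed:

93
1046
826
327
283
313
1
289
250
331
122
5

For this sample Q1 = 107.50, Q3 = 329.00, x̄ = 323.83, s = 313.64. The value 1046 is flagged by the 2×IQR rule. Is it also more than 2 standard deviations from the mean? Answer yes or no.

z = (1046 − 323.83) / 313.64 = 2.30.
|z| = 2.30 > 2.

yes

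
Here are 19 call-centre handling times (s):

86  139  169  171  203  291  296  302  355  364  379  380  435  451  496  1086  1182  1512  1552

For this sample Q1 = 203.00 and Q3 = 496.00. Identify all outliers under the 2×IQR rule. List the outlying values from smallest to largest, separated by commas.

1086, 1182, 1512, 1552

IQR = Q3 − Q1 = 496.00 − 203.00 = 293.00.
Lower fence = Q1 − 2·IQR = 203.00 − 586.00 = -383.00.
Upper fence = Q3 + 2·IQR = 496.00 + 586.00 = 1082.00.
1086 > 1082.00 → outlier.
1182 > 1082.00 → outlier.
1512 > 1082.00 → outlier.
1552 > 1082.00 → outlier.
All remaining values lie within [-383.00, 1082.00].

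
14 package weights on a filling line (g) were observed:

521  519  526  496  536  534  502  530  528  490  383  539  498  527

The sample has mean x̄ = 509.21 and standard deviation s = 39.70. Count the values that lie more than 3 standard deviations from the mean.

Cutoffs: x̄ ± 3s = [390.11, 628.31].
Outside the cutoffs: 383.

1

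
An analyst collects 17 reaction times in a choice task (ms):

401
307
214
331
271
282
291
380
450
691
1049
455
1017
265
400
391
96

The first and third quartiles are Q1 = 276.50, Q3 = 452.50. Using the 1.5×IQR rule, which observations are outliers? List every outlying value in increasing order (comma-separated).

1017, 1049

IQR = Q3 − Q1 = 452.50 − 276.50 = 176.00.
Lower fence = Q1 − 1.5·IQR = 276.50 − 264.00 = 12.50.
Upper fence = Q3 + 1.5·IQR = 452.50 + 264.00 = 716.50.
1017 > 716.50 → outlier.
1049 > 716.50 → outlier.
All remaining values lie within [12.50, 716.50].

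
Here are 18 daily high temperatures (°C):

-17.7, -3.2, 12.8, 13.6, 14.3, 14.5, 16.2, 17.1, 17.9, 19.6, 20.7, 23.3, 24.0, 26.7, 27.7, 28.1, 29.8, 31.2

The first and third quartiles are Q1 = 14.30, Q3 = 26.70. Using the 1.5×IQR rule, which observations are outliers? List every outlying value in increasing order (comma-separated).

IQR = Q3 − Q1 = 26.70 − 14.30 = 12.40.
Lower fence = Q1 − 1.5·IQR = 14.30 − 18.60 = -4.30.
Upper fence = Q3 + 1.5·IQR = 26.70 + 18.60 = 45.30.
-17.7 < -4.30 → outlier.
All remaining values lie within [-4.30, 45.30].

-17.7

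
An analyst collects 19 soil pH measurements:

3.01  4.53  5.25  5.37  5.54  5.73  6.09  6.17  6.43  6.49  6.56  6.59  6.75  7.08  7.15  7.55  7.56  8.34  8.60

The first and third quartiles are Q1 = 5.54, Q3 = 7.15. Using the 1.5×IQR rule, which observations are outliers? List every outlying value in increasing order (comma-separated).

3.01

IQR = Q3 − Q1 = 7.15 − 5.54 = 1.61.
Lower fence = Q1 − 1.5·IQR = 5.54 − 2.415 = 3.125.
Upper fence = Q3 + 1.5·IQR = 7.15 + 2.415 = 9.565.
3.01 < 3.125 → outlier.
All remaining values lie within [3.125, 9.565].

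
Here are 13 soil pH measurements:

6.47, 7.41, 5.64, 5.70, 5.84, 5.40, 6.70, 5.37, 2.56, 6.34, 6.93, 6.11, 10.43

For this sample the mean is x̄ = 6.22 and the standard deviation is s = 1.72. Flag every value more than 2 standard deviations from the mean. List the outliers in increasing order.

2.56, 10.43

Cutoffs at x̄ ± 2s: 6.22 ± 2·1.72 = [2.78, 9.66].
2.56: z = -2.13, |z| > 2 → outlier.
10.43: z = 2.45, |z| > 2 → outlier.
Every other value lies within [2.78, 9.66].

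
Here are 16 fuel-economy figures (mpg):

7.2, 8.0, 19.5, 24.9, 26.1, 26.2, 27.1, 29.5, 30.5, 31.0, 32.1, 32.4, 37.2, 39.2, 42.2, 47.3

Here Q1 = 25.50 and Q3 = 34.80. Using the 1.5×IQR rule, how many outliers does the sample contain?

2

IQR = 9.30; fences at 25.50 − 13.95 = 11.55 and 34.80 + 13.95 = 48.75.
Outside the cutoffs: 7.2, 8.0.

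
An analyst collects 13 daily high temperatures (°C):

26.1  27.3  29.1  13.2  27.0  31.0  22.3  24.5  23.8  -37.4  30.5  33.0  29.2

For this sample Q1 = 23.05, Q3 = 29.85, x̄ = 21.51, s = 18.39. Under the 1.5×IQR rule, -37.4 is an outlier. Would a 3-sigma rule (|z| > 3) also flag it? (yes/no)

yes

z = (-37.4 − 21.51) / 18.39 = -3.20.
|z| = 3.20 > 3.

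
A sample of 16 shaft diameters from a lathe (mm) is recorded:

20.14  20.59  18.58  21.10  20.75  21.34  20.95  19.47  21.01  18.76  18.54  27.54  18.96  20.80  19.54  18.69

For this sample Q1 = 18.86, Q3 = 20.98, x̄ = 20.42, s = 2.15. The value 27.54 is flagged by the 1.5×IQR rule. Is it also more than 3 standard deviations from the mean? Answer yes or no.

z = (27.54 − 20.42) / 2.15 = 3.31.
|z| = 3.31 > 3.

yes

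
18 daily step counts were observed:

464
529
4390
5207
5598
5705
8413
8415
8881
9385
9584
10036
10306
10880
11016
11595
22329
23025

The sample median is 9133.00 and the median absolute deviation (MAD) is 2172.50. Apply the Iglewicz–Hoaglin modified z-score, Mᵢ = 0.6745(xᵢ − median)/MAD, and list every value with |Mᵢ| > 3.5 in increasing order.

22329, 23025

|Mᵢ| > 3.5 ⇔ |xᵢ − 9133.00| > 3.5·2172.50/0.6745 = 11273.17.
So outliers lie outside [-2140.17, 20406.17].
22329: M = 4.10 → outlier.
23025: M = 4.31 → outlier.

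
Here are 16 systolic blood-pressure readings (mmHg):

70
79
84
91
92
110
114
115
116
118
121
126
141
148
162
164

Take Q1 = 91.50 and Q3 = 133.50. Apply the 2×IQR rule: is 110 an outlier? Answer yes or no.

IQR = Q3 − Q1 = 133.50 − 91.50 = 42.00.
Lower fence = Q1 − 2·IQR = 91.50 − 84.00 = 7.50.
Upper fence = Q3 + 2·IQR = 133.50 + 84.00 = 217.50.
110 lies within [7.50, 217.50].

no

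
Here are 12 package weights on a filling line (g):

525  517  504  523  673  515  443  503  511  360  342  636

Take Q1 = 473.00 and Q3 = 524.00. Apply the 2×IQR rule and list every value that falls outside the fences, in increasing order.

IQR = Q3 − Q1 = 524.00 − 473.00 = 51.00.
Lower fence = Q1 − 2·IQR = 473.00 − 102.00 = 371.00.
Upper fence = Q3 + 2·IQR = 524.00 + 102.00 = 626.00.
342 < 371.00 → outlier.
360 < 371.00 → outlier.
636 > 626.00 → outlier.
673 > 626.00 → outlier.
All remaining values lie within [371.00, 626.00].

342, 360, 636, 673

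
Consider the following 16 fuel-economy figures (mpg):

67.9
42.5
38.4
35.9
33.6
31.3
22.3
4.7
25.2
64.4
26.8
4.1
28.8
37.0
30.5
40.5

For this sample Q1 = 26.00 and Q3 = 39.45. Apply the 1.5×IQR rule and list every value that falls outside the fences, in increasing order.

IQR = Q3 − Q1 = 39.45 − 26.00 = 13.45.
Lower fence = Q1 − 1.5·IQR = 26.00 − 20.175 = 5.825.
Upper fence = Q3 + 1.5·IQR = 39.45 + 20.175 = 59.625.
4.1 < 5.825 → outlier.
4.7 < 5.825 → outlier.
64.4 > 59.625 → outlier.
67.9 > 59.625 → outlier.
All remaining values lie within [5.825, 59.625].

4.1, 4.7, 64.4, 67.9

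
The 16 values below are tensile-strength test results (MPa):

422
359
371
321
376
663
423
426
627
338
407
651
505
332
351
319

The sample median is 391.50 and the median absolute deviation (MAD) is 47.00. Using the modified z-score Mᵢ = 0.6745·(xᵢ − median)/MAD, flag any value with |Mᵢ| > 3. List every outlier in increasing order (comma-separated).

|Mᵢ| > 3 ⇔ |xᵢ − 391.50| > 3·47.00/0.6745 = 209.04.
So outliers lie outside [182.46, 600.54].
627: M = 3.38 → outlier.
651: M = 3.72 → outlier.
663: M = 3.90 → outlier.

627, 651, 663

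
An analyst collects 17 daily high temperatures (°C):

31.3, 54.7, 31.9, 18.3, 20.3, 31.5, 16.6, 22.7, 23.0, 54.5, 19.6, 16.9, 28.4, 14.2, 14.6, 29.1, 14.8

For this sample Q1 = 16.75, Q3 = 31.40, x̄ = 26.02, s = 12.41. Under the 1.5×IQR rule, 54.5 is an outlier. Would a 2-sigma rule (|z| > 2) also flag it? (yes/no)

yes

z = (54.5 − 26.02) / 12.41 = 2.29.
|z| = 2.29 > 2.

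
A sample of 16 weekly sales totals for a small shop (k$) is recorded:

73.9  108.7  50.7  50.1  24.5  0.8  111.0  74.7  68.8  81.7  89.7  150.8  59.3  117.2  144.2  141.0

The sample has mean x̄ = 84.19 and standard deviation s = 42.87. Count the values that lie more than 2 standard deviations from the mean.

0

Cutoffs: x̄ ± 2s = [-1.55, 169.93].
Every value lies within the cutoffs.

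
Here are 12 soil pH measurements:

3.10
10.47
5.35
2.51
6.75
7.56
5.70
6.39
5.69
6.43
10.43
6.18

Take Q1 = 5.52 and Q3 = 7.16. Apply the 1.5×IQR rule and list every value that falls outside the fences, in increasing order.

2.51, 10.43, 10.47

IQR = Q3 − Q1 = 7.16 − 5.52 = 1.64.
Lower fence = Q1 − 1.5·IQR = 5.52 − 2.46 = 3.06.
Upper fence = Q3 + 1.5·IQR = 7.16 + 2.46 = 9.62.
2.51 < 3.06 → outlier.
10.43 > 9.62 → outlier.
10.47 > 9.62 → outlier.
All remaining values lie within [3.06, 9.62].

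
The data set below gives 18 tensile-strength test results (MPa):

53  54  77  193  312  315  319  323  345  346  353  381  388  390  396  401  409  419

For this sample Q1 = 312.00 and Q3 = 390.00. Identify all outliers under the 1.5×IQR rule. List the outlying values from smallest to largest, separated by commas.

IQR = Q3 − Q1 = 390.00 − 312.00 = 78.00.
Lower fence = Q1 − 1.5·IQR = 312.00 − 117.00 = 195.00.
Upper fence = Q3 + 1.5·IQR = 390.00 + 117.00 = 507.00.
53 < 195.00 → outlier.
54 < 195.00 → outlier.
77 < 195.00 → outlier.
193 < 195.00 → outlier.
All remaining values lie within [195.00, 507.00].

53, 54, 77, 193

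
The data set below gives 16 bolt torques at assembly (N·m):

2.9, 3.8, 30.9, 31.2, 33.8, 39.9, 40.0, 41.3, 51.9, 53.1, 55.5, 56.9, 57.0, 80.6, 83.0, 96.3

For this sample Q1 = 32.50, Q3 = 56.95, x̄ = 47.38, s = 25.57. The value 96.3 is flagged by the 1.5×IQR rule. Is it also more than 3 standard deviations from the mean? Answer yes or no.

no

z = (96.3 − 47.38) / 25.57 = 1.91.
|z| = 1.91 ≤ 3.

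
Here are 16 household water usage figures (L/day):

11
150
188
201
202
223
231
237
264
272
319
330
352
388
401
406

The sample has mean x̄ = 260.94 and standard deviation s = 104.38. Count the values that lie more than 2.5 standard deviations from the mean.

Cutoffs: x̄ ± 2.5s = [-0.01, 521.89].
Every value lies within the cutoffs.

0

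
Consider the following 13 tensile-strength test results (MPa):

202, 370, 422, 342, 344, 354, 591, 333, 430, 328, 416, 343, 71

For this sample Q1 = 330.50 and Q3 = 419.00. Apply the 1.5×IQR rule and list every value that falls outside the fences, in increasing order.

71, 591

IQR = Q3 − Q1 = 419.00 − 330.50 = 88.50.
Lower fence = Q1 − 1.5·IQR = 330.50 − 132.75 = 197.75.
Upper fence = Q3 + 1.5·IQR = 419.00 + 132.75 = 551.75.
71 < 197.75 → outlier.
591 > 551.75 → outlier.
All remaining values lie within [197.75, 551.75].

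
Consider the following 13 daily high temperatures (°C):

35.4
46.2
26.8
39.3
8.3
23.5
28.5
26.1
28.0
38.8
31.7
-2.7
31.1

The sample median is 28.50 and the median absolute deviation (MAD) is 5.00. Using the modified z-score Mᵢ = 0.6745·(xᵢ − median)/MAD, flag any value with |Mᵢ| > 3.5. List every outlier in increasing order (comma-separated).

|Mᵢ| > 3.5 ⇔ |xᵢ − 28.50| > 3.5·5.00/0.6745 = 25.95.
So outliers lie outside [2.55, 54.45].
-2.7: M = -4.21 → outlier.

-2.7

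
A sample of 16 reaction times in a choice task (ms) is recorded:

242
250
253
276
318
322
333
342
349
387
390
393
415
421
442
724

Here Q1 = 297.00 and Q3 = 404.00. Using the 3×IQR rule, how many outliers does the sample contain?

IQR = 107.00; fences at 297.00 − 321.00 = -24.00 and 404.00 + 321.00 = 725.00.
Every value lies within the cutoffs.

0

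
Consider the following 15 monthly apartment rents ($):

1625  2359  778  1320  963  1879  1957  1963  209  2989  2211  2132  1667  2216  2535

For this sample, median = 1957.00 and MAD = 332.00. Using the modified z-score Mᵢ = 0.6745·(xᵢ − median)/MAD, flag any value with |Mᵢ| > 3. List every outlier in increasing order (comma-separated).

209

|Mᵢ| > 3 ⇔ |xᵢ − 1957.00| > 3·332.00/0.6745 = 1476.65.
So outliers lie outside [480.35, 3433.65].
209: M = -3.55 → outlier.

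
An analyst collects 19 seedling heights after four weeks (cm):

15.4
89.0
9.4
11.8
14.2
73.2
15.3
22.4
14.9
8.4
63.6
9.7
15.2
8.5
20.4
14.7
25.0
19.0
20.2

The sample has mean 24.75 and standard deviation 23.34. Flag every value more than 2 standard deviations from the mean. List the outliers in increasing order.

Cutoffs at x̄ ± 2s: 24.75 ± 2·23.34 = [-21.93, 71.43].
73.2: z = 2.08, |z| > 2 → outlier.
89.0: z = 2.75, |z| > 2 → outlier.
Every other value lies within [-21.93, 71.43].

73.2, 89.0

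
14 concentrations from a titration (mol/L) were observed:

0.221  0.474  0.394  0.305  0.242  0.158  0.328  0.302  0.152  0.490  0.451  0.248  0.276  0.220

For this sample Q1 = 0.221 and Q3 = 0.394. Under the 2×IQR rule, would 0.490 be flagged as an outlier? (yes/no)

IQR = Q3 − Q1 = 0.394 − 0.221 = 0.173.
Lower fence = Q1 − 2·IQR = 0.221 − 0.346 = -0.125.
Upper fence = Q3 + 2·IQR = 0.394 + 0.346 = 0.740.
0.490 lies within [-0.125, 0.740].

no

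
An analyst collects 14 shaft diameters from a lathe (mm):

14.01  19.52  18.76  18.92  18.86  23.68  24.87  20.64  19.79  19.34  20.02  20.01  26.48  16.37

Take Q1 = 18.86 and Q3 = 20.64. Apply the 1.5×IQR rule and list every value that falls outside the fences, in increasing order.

14.01, 23.68, 24.87, 26.48

IQR = Q3 − Q1 = 20.64 − 18.86 = 1.78.
Lower fence = Q1 − 1.5·IQR = 18.86 − 2.67 = 16.19.
Upper fence = Q3 + 1.5·IQR = 20.64 + 2.67 = 23.31.
14.01 < 16.19 → outlier.
23.68 > 23.31 → outlier.
24.87 > 23.31 → outlier.
26.48 > 23.31 → outlier.
All remaining values lie within [16.19, 23.31].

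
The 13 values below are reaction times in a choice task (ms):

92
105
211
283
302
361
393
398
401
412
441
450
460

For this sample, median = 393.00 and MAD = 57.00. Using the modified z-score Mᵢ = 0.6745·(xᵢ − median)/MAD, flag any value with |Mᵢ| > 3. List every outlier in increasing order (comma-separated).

92, 105

|Mᵢ| > 3 ⇔ |xᵢ − 393.00| > 3·57.00/0.6745 = 253.52.
So outliers lie outside [139.48, 646.52].
92: M = -3.56 → outlier.
105: M = -3.41 → outlier.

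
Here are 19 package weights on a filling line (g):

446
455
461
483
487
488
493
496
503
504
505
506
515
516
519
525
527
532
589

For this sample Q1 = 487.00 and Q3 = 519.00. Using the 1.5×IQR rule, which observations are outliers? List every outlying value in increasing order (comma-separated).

589

IQR = Q3 − Q1 = 519.00 − 487.00 = 32.00.
Lower fence = Q1 − 1.5·IQR = 487.00 − 48.00 = 439.00.
Upper fence = Q3 + 1.5·IQR = 519.00 + 48.00 = 567.00.
589 > 567.00 → outlier.
All remaining values lie within [439.00, 567.00].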